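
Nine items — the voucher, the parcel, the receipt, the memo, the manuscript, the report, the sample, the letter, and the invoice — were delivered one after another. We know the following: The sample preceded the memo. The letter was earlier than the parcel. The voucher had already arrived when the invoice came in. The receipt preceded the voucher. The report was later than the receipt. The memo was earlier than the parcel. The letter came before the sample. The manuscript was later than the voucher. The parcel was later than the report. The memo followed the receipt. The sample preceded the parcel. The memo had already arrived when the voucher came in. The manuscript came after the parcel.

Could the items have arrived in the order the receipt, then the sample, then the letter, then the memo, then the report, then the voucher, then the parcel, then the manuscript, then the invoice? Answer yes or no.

The constraints require the letter before the sample, but in the proposed sequence the sample appears ahead of the letter. That one violation is enough.

no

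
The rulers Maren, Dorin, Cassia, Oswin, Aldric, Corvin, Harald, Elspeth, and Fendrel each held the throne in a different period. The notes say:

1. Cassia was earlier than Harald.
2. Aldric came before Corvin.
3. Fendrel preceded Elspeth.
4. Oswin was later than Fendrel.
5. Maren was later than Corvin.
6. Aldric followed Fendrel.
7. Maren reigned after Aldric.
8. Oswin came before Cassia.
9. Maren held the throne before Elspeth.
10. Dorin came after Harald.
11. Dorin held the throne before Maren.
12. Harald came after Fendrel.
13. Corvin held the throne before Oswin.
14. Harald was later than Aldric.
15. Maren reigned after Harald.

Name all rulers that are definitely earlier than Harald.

Directly stated before Harald: Aldric, Cassia, and Fendrel.
Corvin reaches Harald via Corvin → Oswin → Cassia → Harald.
Oswin reaches Harald via Oswin → Cassia → Harald.

Aldric, Cassia, Corvin, Fendrel, Oswin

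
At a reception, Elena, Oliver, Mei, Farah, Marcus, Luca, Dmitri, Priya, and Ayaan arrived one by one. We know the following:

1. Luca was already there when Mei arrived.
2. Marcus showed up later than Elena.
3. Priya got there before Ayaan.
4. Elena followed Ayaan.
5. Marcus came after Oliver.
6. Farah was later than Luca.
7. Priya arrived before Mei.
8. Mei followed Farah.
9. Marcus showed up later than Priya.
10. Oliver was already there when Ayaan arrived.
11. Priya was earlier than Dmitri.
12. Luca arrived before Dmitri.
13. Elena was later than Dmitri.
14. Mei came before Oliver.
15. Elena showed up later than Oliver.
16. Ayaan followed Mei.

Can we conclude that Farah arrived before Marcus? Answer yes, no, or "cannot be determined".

Chain the constraints: Farah → Mei → Oliver → Marcus. Each link is directly stated, so Farah comes before Marcus.

yes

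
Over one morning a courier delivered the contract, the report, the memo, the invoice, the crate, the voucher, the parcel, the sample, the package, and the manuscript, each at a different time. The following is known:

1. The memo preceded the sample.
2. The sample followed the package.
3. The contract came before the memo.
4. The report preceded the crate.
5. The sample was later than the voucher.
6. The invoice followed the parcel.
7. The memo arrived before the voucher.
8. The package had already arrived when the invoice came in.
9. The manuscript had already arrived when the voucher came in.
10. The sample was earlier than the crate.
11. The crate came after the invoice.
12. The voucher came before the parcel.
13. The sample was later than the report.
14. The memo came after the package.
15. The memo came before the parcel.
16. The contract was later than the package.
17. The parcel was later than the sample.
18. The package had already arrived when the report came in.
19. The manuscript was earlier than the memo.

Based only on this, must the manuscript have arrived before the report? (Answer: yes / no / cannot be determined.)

No chain of stated constraints runs from the manuscript to the report, and none runs from the report to the manuscript either.
So the relative order of the manuscript and the report is not fixed by the given facts.

cannot be determined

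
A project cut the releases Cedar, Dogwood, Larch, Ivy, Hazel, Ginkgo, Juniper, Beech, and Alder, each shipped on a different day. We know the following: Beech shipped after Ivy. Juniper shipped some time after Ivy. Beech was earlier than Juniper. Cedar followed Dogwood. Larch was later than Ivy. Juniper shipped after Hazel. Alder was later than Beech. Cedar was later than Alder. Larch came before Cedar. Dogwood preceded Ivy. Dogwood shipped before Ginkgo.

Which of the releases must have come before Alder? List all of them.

Directly stated before Alder: Beech.
Dogwood reaches Alder via Dogwood → Ivy → Beech → Alder.
Ivy reaches Alder via Ivy → Beech → Alder.

Beech, Dogwood, Ivy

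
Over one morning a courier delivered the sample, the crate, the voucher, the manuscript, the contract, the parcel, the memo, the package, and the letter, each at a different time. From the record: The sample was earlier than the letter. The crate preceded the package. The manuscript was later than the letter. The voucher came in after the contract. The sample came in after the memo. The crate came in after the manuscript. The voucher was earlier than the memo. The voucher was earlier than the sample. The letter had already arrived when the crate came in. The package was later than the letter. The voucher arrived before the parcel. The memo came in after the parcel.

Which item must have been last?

the package

Every other item has a chain of constraints placing it before the package, so the package is last.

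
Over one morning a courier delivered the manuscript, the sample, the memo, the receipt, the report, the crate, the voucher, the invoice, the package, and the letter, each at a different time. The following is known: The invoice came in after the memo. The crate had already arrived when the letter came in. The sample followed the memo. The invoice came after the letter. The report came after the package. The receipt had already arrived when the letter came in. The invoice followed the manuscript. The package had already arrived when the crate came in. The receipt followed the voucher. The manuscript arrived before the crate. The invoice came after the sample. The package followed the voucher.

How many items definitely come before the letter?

5

Directly stated before the letter: the crate and the receipt.
The manuscript reaches the letter via the manuscript → the crate → the letter.
The package reaches the letter via the package → the crate → the letter.
The voucher reaches the letter via the voucher → the receipt → the letter.
No chain forces the invoice (or any of the others) ahead of the letter.
That's the crate, the manuscript, the package, the receipt, and the voucher — 5 in all.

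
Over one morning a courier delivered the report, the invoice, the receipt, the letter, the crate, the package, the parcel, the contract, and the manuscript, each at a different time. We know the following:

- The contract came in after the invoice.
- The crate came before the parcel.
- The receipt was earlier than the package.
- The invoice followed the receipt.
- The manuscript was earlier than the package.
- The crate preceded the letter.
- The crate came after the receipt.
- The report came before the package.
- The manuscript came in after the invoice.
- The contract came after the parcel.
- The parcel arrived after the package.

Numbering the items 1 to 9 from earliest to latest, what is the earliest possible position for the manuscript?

3

The invoice and the receipt must both come before the manuscript — 2 forced predecessors.
Nothing else is forced ahead of the manuscript, so its earliest slot is position 2 + 1 = 3.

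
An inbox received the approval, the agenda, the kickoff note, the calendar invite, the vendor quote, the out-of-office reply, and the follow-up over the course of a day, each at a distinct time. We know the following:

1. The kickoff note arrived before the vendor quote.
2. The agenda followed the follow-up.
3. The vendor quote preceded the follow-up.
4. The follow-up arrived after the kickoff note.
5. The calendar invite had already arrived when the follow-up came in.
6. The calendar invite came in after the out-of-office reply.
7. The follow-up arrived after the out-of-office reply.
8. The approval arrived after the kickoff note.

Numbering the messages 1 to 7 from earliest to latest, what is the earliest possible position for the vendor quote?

2

The kickoff note must come before the vendor quote — 1 forced predecessor.
Nothing else is forced ahead of the vendor quote, so its earliest slot is position 1 + 1 = 2.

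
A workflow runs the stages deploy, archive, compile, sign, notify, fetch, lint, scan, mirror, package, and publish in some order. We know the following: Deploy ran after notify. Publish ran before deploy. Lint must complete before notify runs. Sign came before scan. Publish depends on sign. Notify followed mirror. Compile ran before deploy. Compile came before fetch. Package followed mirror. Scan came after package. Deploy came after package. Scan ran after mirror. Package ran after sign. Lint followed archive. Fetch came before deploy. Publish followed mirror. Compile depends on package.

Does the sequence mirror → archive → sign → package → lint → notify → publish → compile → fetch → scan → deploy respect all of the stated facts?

Check each stated constraint against the proposed order — e.g. sign is ahead of scan; mirror is ahead of scan. Every pair is in the required order; nothing is violated.

yes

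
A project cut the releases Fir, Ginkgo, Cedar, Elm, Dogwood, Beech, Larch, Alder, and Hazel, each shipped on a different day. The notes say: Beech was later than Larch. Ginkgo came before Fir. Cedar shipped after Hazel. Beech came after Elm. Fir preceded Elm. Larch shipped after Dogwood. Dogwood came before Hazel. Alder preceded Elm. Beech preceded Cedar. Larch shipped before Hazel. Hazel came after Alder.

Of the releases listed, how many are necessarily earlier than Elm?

Directly stated before Elm: Alder and Fir.
Ginkgo reaches Elm via Ginkgo → Fir → Elm.
That's Alder, Fir, and Ginkgo — 3 in all.

3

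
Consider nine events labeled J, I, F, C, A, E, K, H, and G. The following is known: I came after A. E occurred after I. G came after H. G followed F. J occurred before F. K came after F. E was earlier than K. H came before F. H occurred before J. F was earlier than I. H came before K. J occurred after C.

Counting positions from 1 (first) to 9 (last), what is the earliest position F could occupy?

4

C, H, and J must all come before F — 3 forced predecessors.
Nothing else is forced ahead of F, so its earliest slot is position 3 + 1 = 4.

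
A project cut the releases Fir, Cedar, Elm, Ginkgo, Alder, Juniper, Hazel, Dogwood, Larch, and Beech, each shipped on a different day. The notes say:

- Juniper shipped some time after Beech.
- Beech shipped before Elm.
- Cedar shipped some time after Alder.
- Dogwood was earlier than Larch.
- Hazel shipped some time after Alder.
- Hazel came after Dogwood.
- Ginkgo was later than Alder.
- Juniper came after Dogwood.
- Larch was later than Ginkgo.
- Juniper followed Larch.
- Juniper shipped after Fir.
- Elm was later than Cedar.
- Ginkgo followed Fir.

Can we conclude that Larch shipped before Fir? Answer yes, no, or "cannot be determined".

no

Tracing the constraints gives Fir → Ginkgo → Larch, so Fir must come before Larch.
That means Larch cannot be before Fir.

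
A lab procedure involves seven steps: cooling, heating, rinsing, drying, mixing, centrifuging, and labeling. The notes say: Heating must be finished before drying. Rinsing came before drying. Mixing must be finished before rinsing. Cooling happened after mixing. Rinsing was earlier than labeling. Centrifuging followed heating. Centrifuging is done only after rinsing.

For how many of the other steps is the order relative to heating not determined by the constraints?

4

Forced after heating: centrifuging and drying.
That leaves cooling, labeling, mixing, and rinsing with no forced order relative to heating — 4.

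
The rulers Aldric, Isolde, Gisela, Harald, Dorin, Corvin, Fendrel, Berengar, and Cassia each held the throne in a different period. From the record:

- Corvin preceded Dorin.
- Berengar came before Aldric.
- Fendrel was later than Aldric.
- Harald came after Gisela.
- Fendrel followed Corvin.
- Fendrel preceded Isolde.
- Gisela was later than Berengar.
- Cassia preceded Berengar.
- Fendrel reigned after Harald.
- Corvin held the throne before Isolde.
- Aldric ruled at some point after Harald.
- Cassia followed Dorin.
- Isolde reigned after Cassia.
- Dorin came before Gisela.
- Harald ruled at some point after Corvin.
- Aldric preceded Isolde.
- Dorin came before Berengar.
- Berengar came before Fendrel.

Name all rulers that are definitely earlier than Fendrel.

Aldric, Berengar, Cassia, Corvin, Dorin, Gisela, Harald

Directly stated before Fendrel: Aldric, Berengar, Corvin, and Harald.
Cassia reaches Fendrel via Cassia → Berengar → Fendrel.
Dorin reaches Fendrel via Dorin → Berengar → Fendrel.
Gisela reaches Fendrel via Gisela → Harald → Fendrel.
No chain forces Isolde ahead of Fendrel.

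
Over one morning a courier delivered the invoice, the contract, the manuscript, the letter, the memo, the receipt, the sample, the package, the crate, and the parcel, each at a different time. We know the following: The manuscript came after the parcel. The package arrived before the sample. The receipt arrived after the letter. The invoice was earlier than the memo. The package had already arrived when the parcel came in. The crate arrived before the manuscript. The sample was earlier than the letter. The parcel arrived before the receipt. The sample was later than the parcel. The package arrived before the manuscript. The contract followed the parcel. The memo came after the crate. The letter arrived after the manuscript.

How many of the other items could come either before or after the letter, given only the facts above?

3

Forced before the letter: the crate, the manuscript, the package, the parcel, and the sample; forced after the letter: the receipt.
That leaves the contract, the invoice, and the memo with no forced order relative to the letter — 3.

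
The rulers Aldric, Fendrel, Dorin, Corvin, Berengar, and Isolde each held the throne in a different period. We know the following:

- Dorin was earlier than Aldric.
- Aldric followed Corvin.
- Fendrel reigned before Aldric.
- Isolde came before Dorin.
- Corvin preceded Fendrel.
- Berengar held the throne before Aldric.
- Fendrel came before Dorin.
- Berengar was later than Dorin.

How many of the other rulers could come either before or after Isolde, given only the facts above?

2

Forced after Isolde: Aldric, Berengar, and Dorin.
That leaves Corvin and Fendrel with no forced order relative to Isolde — 2.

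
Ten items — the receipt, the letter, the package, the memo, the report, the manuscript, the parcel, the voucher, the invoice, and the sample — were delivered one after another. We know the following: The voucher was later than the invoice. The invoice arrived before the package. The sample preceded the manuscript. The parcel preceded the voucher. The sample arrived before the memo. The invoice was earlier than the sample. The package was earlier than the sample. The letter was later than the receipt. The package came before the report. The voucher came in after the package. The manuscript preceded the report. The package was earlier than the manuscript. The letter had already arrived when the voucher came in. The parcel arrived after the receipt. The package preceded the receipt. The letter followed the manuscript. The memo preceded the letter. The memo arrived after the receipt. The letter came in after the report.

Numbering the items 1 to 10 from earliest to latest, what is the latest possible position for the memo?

8

The memo must come before the letter and the voucher — 2 items forced after it.
Everything else can be placed before the memo in some valid order, so the memo can sit as late as position 10 − 2 = 8.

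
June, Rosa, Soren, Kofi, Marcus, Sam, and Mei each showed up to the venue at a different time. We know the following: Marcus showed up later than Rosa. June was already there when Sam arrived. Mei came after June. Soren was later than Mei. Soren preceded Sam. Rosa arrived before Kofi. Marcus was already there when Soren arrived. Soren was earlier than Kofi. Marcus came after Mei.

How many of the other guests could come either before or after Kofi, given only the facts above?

1

Forced before Kofi: June, Marcus, Mei, Rosa, and Soren.
That leaves Sam with no forced order relative to Kofi — 1.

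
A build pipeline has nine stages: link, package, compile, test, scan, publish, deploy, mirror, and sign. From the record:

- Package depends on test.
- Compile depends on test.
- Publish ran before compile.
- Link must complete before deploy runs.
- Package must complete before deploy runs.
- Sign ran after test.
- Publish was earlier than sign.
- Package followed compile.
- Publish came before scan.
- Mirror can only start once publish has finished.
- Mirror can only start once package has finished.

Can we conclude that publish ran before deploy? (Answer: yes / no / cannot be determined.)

Chain the constraints: publish → compile → package → deploy. Each link is directly stated, so publish comes before deploy.

yes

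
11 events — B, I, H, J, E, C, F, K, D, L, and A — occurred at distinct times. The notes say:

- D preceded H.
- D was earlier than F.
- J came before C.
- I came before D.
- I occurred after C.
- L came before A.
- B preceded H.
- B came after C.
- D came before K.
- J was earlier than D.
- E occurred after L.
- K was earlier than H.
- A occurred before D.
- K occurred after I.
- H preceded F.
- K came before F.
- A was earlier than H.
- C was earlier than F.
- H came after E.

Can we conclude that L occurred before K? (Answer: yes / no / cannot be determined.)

yes

Chain the constraints: L → A → D → K. Each link is directly stated, so L comes before K.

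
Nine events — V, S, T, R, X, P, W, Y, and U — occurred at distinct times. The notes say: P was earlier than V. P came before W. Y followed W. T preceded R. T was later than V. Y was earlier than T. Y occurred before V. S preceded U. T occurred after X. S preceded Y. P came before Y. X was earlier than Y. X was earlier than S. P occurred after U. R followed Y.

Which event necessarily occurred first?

X has a chain of constraints placing it before every other event, so X must be first.

X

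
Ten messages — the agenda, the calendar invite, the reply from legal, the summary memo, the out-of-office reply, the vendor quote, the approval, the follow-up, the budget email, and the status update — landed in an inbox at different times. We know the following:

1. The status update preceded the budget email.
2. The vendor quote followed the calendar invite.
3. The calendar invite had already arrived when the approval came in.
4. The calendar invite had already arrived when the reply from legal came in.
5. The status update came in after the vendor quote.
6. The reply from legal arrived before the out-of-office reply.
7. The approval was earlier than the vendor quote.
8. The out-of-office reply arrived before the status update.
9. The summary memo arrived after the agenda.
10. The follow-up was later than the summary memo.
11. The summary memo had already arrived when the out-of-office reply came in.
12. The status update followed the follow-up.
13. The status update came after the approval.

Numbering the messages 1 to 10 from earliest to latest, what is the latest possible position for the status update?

The status update must come before the budget email — 1 message forced after it.
Everything else can be placed before the status update in some valid order, so the status update can sit as late as position 10 − 1 = 9.

9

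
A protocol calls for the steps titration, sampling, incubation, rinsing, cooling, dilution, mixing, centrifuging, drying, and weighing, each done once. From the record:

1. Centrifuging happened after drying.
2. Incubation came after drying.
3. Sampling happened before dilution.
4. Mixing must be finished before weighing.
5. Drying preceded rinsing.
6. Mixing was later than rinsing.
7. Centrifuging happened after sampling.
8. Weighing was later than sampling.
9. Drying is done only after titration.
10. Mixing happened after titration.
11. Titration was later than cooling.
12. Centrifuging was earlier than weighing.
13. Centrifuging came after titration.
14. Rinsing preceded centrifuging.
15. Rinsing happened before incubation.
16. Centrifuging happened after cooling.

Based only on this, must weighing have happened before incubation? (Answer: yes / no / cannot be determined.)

No chain of stated constraints runs from weighing to incubation, and none runs from incubation to weighing either.
So the relative order of weighing and incubation is not fixed by the given facts.

cannot be determined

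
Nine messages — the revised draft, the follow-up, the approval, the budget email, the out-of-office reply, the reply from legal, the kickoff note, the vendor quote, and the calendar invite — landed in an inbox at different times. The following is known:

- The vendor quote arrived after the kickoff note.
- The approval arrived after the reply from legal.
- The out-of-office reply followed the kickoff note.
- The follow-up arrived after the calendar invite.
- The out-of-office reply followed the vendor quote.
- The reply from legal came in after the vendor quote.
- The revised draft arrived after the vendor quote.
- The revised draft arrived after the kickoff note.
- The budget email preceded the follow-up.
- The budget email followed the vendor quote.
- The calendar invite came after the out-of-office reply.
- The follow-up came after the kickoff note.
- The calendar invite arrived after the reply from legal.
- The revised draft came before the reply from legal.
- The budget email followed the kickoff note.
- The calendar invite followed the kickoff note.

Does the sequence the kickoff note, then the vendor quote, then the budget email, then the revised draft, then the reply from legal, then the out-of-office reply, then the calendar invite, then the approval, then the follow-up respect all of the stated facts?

Check each stated constraint against the proposed order — e.g. the budget email is ahead of the follow-up; the kickoff note is ahead of the follow-up. Every pair is in the required order; nothing is violated.

yes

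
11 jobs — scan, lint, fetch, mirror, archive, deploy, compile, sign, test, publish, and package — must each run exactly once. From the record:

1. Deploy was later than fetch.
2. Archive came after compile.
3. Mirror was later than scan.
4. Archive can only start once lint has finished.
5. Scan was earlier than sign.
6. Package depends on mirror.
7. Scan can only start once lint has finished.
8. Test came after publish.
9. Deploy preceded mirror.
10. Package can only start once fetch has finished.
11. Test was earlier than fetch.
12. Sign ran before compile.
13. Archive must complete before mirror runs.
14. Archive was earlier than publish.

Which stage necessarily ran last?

package

Every other stage has a chain of constraints placing it before package, so package is last.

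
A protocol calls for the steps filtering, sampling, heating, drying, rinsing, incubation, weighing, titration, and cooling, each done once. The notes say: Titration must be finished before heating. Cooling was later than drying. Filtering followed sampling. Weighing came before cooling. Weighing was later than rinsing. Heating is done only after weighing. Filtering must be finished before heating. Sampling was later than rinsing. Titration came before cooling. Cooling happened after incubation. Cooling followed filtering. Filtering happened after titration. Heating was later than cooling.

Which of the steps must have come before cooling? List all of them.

Directly stated before cooling: drying, filtering, incubation, titration, and weighing.
Rinsing reaches cooling via rinsing → weighing → cooling.
Sampling reaches cooling via sampling → filtering → cooling.

drying, filtering, incubation, rinsing, sampling, titration, weighing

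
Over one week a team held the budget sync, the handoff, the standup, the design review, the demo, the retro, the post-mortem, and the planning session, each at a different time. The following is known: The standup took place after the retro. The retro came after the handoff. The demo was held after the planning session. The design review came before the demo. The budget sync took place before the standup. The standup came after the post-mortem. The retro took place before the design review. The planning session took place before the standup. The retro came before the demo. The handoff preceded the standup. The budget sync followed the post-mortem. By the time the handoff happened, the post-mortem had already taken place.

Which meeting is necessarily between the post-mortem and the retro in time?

the handoff

Tracing the constraints gives the post-mortem → the handoff → the retro, so the handoff sits after the post-mortem and before the retro.
No other meeting is forced both after the post-mortem and before the retro.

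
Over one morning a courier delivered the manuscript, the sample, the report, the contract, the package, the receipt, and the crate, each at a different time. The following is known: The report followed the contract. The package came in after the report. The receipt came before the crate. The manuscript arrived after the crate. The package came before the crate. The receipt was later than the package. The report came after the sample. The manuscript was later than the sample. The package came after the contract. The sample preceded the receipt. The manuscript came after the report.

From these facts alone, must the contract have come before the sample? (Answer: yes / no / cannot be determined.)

cannot be determined

No chain of stated constraints runs from the contract to the sample, and none runs from the sample to the contract either.
So the relative order of the contract and the sample is not fixed by the given facts.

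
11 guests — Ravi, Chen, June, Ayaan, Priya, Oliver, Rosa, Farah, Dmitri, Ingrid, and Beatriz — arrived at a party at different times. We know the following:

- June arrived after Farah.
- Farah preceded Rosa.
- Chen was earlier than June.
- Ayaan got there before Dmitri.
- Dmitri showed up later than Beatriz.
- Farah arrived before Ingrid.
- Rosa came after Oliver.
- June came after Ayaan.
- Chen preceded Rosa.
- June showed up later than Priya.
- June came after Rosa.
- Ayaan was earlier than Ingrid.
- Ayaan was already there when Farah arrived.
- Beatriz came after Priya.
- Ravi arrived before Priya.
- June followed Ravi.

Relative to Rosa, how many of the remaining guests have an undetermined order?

5

Forced before Rosa: Ayaan, Chen, Farah, and Oliver; forced after Rosa: June.
That leaves Beatriz, Dmitri, Ingrid, Priya, and Ravi with no forced order relative to Rosa — 5.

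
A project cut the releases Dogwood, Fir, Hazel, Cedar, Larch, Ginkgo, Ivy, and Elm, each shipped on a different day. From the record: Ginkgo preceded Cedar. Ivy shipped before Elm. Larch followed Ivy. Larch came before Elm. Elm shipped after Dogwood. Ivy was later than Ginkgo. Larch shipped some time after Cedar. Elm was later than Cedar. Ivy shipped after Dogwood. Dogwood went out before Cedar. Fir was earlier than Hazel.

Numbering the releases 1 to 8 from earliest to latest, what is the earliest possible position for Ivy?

Dogwood and Ginkgo must both come before Ivy — 2 forced predecessors.
Nothing else is forced ahead of Ivy, so its earliest slot is position 2 + 1 = 3.

3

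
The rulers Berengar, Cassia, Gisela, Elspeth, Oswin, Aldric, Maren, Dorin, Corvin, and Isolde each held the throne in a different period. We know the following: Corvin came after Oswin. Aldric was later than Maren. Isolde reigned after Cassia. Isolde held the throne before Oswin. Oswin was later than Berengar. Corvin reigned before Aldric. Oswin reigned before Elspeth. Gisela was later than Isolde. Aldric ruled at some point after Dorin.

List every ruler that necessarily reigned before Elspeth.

Directly stated before Elspeth: Oswin.
Berengar reaches Elspeth via Berengar → Oswin → Elspeth.
Cassia reaches Elspeth via Cassia → Isolde → Oswin → Elspeth.
Isolde reaches Elspeth via Isolde → Oswin → Elspeth.
No chain forces Dorin (or any of the others) ahead of Elspeth.

Berengar, Cassia, Isolde, Oswin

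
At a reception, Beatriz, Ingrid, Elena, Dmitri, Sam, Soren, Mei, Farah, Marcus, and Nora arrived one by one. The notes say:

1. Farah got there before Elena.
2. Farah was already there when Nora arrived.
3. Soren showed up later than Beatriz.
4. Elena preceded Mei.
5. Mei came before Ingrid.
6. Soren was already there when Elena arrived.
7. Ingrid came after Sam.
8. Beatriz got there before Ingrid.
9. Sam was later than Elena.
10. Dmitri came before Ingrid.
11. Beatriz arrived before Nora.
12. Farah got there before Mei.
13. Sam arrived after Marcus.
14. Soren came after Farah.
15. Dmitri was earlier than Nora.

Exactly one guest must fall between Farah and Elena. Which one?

Tracing the constraints gives Farah → Soren → Elena, so Soren sits after Farah and before Elena.
No other guest is forced both after Farah and before Elena.

Soren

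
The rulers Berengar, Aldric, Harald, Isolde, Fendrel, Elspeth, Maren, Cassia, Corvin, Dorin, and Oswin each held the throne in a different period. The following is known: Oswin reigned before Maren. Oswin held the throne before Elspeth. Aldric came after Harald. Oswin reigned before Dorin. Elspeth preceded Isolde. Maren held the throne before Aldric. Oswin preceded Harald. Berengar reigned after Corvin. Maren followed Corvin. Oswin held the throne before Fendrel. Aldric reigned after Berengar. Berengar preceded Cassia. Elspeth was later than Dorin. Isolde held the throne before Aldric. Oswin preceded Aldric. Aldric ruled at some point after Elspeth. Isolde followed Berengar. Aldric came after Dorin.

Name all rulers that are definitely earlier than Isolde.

Directly stated before Isolde: Berengar and Elspeth.
Corvin reaches Isolde via Corvin → Berengar → Isolde.
Dorin reaches Isolde via Dorin → Elspeth → Isolde.
Oswin reaches Isolde via Oswin → Elspeth → Isolde.
No chain forces Fendrel (or any of the others) ahead of Isolde.

Berengar, Corvin, Dorin, Elspeth, Oswin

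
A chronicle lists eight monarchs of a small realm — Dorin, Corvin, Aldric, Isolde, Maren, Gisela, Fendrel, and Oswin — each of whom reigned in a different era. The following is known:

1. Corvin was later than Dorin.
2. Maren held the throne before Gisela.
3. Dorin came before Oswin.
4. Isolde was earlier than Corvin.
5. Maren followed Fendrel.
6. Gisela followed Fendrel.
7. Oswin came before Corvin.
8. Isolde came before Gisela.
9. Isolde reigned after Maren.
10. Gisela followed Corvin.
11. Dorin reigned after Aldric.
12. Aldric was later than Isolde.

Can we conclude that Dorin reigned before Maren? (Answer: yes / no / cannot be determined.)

Tracing the constraints gives Maren → Isolde → Aldric → Dorin, so Maren must come before Dorin.
That means Dorin cannot be before Maren.

no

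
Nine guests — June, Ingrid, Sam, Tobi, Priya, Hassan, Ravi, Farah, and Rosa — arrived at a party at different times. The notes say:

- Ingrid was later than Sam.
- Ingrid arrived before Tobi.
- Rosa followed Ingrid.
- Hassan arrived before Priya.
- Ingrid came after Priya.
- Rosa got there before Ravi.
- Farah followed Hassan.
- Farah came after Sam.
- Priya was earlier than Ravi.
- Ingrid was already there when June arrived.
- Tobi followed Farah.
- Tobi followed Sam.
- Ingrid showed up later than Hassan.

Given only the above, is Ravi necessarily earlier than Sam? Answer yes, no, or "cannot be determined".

Tracing the constraints gives Sam → Ingrid → Rosa → Ravi, so Sam must come before Ravi.
That means Ravi cannot be before Sam.

no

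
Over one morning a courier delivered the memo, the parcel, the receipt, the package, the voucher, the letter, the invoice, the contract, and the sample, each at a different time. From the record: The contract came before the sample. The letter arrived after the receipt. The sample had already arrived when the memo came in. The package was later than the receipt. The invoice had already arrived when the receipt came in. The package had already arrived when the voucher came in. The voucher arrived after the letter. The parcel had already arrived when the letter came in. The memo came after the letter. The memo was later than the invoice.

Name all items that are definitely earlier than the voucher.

the invoice, the letter, the package, the parcel, the receipt

Directly stated before the voucher: the letter and the package.
The invoice reaches the voucher via the invoice → the receipt → the package → the voucher.
The parcel reaches the voucher via the parcel → the letter → the voucher.
The receipt reaches the voucher via the receipt → the package → the voucher.
No chain forces the memo (or any of the others) ahead of the voucher.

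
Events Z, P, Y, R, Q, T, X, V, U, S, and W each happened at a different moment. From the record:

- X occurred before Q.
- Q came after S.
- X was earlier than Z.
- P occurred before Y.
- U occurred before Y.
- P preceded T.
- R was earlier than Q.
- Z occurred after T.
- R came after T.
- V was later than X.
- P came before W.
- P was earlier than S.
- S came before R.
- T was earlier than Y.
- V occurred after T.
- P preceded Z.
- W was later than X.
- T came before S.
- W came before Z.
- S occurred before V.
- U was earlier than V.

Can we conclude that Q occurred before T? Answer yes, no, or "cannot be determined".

Tracing the constraints gives T → S → Q, so T must come before Q.
That means Q cannot be before T.

no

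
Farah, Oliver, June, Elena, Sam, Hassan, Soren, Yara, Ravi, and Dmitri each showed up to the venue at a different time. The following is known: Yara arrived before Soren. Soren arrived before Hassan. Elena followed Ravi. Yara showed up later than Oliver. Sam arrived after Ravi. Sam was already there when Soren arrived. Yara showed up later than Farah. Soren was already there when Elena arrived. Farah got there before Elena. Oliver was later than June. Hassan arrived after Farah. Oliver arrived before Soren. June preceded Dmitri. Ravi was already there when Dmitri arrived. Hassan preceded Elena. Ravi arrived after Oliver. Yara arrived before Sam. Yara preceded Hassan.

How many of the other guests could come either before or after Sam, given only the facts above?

Forced before Sam: Farah, June, Oliver, Ravi, and Yara; forced after Sam: Elena, Hassan, and Soren.
That leaves Dmitri with no forced order relative to Sam — 1.

1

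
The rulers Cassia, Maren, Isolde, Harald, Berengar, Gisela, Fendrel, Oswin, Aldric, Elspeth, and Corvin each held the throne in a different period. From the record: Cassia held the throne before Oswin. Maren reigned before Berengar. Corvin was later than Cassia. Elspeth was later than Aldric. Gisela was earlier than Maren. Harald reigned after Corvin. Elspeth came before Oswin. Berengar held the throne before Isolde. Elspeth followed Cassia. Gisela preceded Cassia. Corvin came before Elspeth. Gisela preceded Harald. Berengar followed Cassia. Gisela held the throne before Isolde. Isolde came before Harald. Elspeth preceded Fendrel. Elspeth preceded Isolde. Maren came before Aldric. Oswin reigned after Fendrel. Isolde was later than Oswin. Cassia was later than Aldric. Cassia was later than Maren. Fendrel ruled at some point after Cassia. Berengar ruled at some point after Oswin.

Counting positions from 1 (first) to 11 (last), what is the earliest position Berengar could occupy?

9

Aldric, Cassia, Corvin, Elspeth, Fendrel, Gisela, Maren, and Oswin must all come before Berengar — 8 forced predecessors.
Nothing else is forced ahead of Berengar, so their earliest slot is position 8 + 1 = 9.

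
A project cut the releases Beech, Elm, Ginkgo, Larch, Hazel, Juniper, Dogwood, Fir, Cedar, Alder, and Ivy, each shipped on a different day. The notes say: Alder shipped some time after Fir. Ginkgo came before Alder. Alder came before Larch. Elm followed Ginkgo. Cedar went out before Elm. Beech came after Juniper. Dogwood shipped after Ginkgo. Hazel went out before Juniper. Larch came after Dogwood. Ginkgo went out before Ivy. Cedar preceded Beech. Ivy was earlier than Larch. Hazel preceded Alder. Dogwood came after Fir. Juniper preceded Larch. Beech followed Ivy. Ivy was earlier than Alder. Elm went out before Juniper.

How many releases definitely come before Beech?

6

Directly stated before Beech: Cedar, Ivy, and Juniper.
Elm reaches Beech via Elm → Juniper → Beech.
Ginkgo reaches Beech via Ginkgo → Ivy → Beech.
Hazel reaches Beech via Hazel → Juniper → Beech.
No chain forces Fir (or any of the others) ahead of Beech.
That's Cedar, Elm, Ginkgo, Hazel, Ivy, and Juniper — 6 in all.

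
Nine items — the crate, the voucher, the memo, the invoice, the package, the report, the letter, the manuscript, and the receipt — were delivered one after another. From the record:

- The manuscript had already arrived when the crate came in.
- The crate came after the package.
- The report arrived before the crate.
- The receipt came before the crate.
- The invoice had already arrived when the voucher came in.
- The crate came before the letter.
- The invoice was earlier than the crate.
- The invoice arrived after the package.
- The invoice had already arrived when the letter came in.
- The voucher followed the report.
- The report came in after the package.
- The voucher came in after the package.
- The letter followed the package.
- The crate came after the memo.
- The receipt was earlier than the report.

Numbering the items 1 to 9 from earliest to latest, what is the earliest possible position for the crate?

7

The invoice, the manuscript, the memo, the package, the receipt, and the report must all come before the crate — 6 forced predecessors.
Nothing else is forced ahead of the crate, so its earliest slot is position 6 + 1 = 7.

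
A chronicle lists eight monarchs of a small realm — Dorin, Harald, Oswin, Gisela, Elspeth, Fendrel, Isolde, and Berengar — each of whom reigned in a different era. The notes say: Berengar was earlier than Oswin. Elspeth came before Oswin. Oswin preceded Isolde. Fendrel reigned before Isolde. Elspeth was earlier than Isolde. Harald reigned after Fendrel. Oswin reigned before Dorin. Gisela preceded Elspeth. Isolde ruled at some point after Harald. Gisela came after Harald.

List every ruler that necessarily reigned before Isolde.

Berengar, Elspeth, Fendrel, Gisela, Harald, Oswin

Directly stated before Isolde: Elspeth, Fendrel, Harald, and Oswin.
Berengar reaches Isolde via Berengar → Oswin → Isolde.
Gisela reaches Isolde via Gisela → Elspeth → Isolde.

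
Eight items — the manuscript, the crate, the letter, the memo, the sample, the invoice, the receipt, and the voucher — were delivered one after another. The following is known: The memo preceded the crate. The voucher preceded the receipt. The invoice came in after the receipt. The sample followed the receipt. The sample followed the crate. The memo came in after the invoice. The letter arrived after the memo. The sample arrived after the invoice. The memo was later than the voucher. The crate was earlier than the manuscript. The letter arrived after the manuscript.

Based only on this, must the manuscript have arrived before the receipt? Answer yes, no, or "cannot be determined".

no

Tracing the constraints gives the receipt → the invoice → the memo → the crate → the manuscript, so the receipt must come before the manuscript.
That means the manuscript cannot be before the receipt.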